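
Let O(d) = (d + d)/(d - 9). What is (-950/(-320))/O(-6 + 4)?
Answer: 1045/128 ≈ 8.1641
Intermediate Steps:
O(d) = 2*d/(-9 + d) (O(d) = (2*d)/(-9 + d) = 2*d/(-9 + d))
(-950/(-320))/O(-6 + 4) = (-950/(-320))/((2*(-6 + 4)/(-9 + (-6 + 4)))) = (-950*(-1/320))/((2*(-2)/(-9 - 2))) = 95/(32*((2*(-2)/(-11)))) = 95/(32*((2*(-2)*(-1/11)))) = 95/(32*(4/11)) = (95/32)*(11/4) = 1045/128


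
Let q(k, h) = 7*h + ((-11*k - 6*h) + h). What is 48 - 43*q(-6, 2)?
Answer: -2962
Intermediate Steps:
q(k, h) = -11*k + 2*h (q(k, h) = 7*h + (-11*k - 5*h) = -11*k + 2*h)
48 - 43*q(-6, 2) = 48 - 43*(-11*(-6) + 2*2) = 48 - 43*(66 + 4) = 48 - 43*70 = 48 - 3010 = -2962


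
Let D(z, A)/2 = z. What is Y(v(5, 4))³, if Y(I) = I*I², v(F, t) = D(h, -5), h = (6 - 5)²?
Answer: 512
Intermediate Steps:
h = 1 (h = 1² = 1)
D(z, A) = 2*z
v(F, t) = 2 (v(F, t) = 2*1 = 2)
Y(I) = I³
Y(v(5, 4))³ = (2³)³ = 8³ = 512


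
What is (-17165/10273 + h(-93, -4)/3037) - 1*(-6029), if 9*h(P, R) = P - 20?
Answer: 1692424087567/280791909 ≈ 6027.3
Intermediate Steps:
h(P, R) = -20/9 + P/9 (h(P, R) = (P - 20)/9 = (-20 + P)/9 = -20/9 + P/9)
(-17165/10273 + h(-93, -4)/3037) - 1*(-6029) = (-17165/10273 + (-20/9 + (⅑)*(-93))/3037) - 1*(-6029) = (-17165*1/10273 + (-20/9 - 31/3)*(1/3037)) + 6029 = (-17165/10273 - 113/9*1/3037) + 6029 = (-17165/10273 - 113/27333) + 6029 = -470331794/280791909 + 6029 = 1692424087567/280791909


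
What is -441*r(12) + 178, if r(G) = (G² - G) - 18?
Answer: -50096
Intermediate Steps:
r(G) = -18 + G² - G
-441*r(12) + 178 = -441*(-18 + 12² - 1*12) + 178 = -441*(-18 + 144 - 12) + 178 = -441*114 + 178 = -50274 + 178 = -50096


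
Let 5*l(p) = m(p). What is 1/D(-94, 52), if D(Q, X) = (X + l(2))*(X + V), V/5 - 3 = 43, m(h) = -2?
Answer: 5/72756 ≈ 6.8723e-5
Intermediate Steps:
V = 230 (V = 15 + 5*43 = 15 + 215 = 230)
l(p) = -⅖ (l(p) = (⅕)*(-2) = -⅖)
D(Q, X) = (230 + X)*(-⅖ + X) (D(Q, X) = (X - ⅖)*(X + 230) = (-⅖ + X)*(230 + X) = (230 + X)*(-⅖ + X))
1/D(-94, 52) = 1/(-92 + 52² + (1148/5)*52) = 1/(-92 + 2704 + 59696/5) = 1/(72756/5) = 5/72756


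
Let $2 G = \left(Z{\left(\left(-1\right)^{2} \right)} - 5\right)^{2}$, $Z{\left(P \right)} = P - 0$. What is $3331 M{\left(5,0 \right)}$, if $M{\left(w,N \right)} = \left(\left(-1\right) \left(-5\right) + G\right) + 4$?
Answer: $56627$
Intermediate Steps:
$Z{\left(P \right)} = P$ ($Z{\left(P \right)} = P + 0 = P$)
$G = 8$ ($G = \frac{\left(\left(-1\right)^{2} - 5\right)^{2}}{2} = \frac{\left(1 - 5\right)^{2}}{2} = \frac{\left(-4\right)^{2}}{2} = \frac{1}{2} \cdot 16 = 8$)
$M{\left(w,N \right)} = 17$ ($M{\left(w,N \right)} = \left(\left(-1\right) \left(-5\right) + 8\right) + 4 = \left(5 + 8\right) + 4 = 13 + 4 = 17$)
$3331 M{\left(5,0 \right)} = 3331 \cdot 17 = 56627$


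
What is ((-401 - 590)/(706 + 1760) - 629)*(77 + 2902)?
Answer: -513746755/274 ≈ -1.8750e+6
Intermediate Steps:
((-401 - 590)/(706 + 1760) - 629)*(77 + 2902) = (-991/2466 - 629)*2979 = -1552105/2466*2979 = -513746755/274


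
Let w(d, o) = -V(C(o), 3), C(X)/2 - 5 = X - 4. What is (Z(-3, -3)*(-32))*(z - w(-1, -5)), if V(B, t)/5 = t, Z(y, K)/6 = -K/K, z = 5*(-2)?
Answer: 960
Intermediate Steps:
z = -10
C(X) = 2 + 2*X (C(X) = 10 + 2*(X - 4) = 10 + 2*(-4 + X) = 10 + (-8 + 2*X) = 2 + 2*X)
Z(y, K) = -6 (Z(y, K) = 6*(-K/K) = 6*(-1*1) = 6*(-1) = -6)
V(B, t) = 5*t
w(d, o) = -15 (w(d, o) = -5*3 = -1*15 = -15)
(Z(-3, -3)*(-32))*(z - w(-1, -5)) = (-6*(-32))*(-10 - 1*(-15)) = 192*(-10 + 15) = 192*5 = 960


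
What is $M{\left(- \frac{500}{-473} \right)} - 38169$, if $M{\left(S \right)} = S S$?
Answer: $- \frac{8539262201}{223729} \approx -38168.0$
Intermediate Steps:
$M{\left(S \right)} = S^{2}$
$M{\left(- \frac{500}{-473} \right)} - 38169 = \left(- \frac{500}{-473}\right)^{2} - 38169 = \left(\left(-500\right) \left(- \frac{1}{473}\right)\right)^{2} - 38169 = \left(\frac{500}{473}\right)^{2} - 38169 = \frac{250000}{223729} - 38169 = - \frac{8539262201}{223729}$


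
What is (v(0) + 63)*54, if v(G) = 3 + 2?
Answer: 3672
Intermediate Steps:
v(G) = 5
(v(0) + 63)*54 = (5 + 63)*54 = 68*54 = 3672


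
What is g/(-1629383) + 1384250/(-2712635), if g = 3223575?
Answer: -2199971157575/883984270841 ≈ -2.4887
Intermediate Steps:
g/(-1629383) + 1384250/(-2712635) = 3223575/(-1629383) + 1384250/(-2712635) = 3223575*(-1/1629383) + 1384250*(-1/2712635) = -3223575/1629383 - 276850/542527 = -2199971157575/883984270841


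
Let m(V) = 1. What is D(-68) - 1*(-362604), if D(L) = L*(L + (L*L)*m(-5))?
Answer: 52796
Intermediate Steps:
D(L) = L*(L + L²) (D(L) = L*(L + (L*L)*1) = L*(L + L²*1) = L*(L + L²))
D(-68) - 1*(-362604) = (-68)²*(1 - 68) - 1*(-362604) = 4624*(-67) + 362604 = -309808 + 362604 = 52796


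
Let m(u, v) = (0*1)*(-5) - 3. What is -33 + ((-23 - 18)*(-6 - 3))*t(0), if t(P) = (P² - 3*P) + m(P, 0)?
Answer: -1140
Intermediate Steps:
m(u, v) = -3 (m(u, v) = 0*(-5) - 3 = 0 - 3 = -3)
t(P) = -3 + P² - 3*P (t(P) = (P² - 3*P) - 3 = -3 + P² - 3*P)
-33 + ((-23 - 18)*(-6 - 3))*t(0) = -33 + ((-23 - 18)*(-6 - 3))*(-3 + 0² - 3*0) = -33 + (-41*(-9))*(-3 + 0 + 0) = -33 + 369*(-3) = -33 - 1107 = -1140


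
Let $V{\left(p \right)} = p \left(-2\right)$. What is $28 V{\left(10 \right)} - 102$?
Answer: $-662$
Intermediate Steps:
$V{\left(p \right)} = - 2 p$
$28 V{\left(10 \right)} - 102 = 28 \left(\left(-2\right) 10\right) - 102 = 28 \left(-20\right) - 102 = -560 - 102 = -662$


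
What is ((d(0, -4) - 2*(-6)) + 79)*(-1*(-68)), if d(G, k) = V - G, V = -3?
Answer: 5984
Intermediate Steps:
d(G, k) = -3 - G
((d(0, -4) - 2*(-6)) + 79)*(-1*(-68)) = (((-3 - 1*0) - 2*(-6)) + 79)*(-1*(-68)) = (((-3 + 0) + 12) + 79)*68 = ((-3 + 12) + 79)*68 = (9 + 79)*68 = 88*68 = 5984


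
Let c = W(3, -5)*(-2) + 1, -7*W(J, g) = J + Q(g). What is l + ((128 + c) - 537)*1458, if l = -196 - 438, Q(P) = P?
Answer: -4174318/7 ≈ -5.9633e+5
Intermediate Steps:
W(J, g) = -J/7 - g/7 (W(J, g) = -(J + g)/7 = -J/7 - g/7)
l = -634
c = 3/7 (c = (-1/7*3 - 1/7*(-5))*(-2) + 1 = (-3/7 + 5/7)*(-2) + 1 = (2/7)*(-2) + 1 = -4/7 + 1 = 3/7 ≈ 0.42857)
l + ((128 + c) - 537)*1458 = -634 + ((128 + 3/7) - 537)*1458 = -634 + (899/7 - 537)*1458 = -634 - 2860/7*1458 = -634 - 4169880/7 = -4174318/7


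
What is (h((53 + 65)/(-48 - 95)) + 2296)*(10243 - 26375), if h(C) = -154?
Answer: -34554744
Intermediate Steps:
(h((53 + 65)/(-48 - 95)) + 2296)*(10243 - 26375) = (-154 + 2296)*(10243 - 26375) = 2142*(-16132) = -34554744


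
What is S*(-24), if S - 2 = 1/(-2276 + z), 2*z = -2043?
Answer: -316512/6595 ≈ -47.993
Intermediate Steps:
z = -2043/2 (z = (½)*(-2043) = -2043/2 ≈ -1021.5)
S = 13188/6595 (S = 2 + 1/(-2276 - 2043/2) = 2 + 1/(-6595/2) = 2 - 2/6595 = 13188/6595 ≈ 1.9997)
S*(-24) = (13188/6595)*(-24) = -316512/6595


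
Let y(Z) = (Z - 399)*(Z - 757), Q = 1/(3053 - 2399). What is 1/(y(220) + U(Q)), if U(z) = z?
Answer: 654/62864443 ≈ 1.0403e-5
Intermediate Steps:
Q = 1/654 ≈ 0.0015291
y(Z) = (-757 + Z)*(-399 + Z) (y(Z) = (-399 + Z)*(-757 + Z) = (-757 + Z)*(-399 + Z))
1/(y(220) + U(Q)) = 1/((302043 + 220² - 1156*220) + 1/654) = 1/((302043 + 48400 - 254320) + 1/654) = 1/(96123 + 1/654) = 1/(62864443/654) = 654/62864443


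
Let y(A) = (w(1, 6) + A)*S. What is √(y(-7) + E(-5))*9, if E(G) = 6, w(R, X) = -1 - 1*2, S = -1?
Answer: 36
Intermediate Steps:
w(R, X) = -3 (w(R, X) = -1 - 2 = -3)
y(A) = 3 - A (y(A) = (-3 + A)*(-1) = 3 - A)
√(y(-7) + E(-5))*9 = √((3 - 1*(-7)) + 6)*9 = √((3 + 7) + 6)*9 = √(10 + 6)*9 = √16*9 = 4*9 = 36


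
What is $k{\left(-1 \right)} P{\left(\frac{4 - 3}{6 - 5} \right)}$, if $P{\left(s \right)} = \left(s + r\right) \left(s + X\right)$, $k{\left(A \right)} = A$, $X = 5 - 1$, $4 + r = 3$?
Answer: $0$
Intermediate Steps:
$r = -1$ ($r = -4 + 3 = -1$)
$X = 4$ ($X = 5 - 1 = 4$)
$P{\left(s \right)} = \left(-1 + s\right) \left(4 + s\right)$ ($P{\left(s \right)} = \left(s - 1\right) \left(s + 4\right) = \left(-1 + s\right) \left(4 + s\right)$)
$k{\left(-1 \right)} P{\left(\frac{4 - 3}{6 - 5} \right)} = - (-4 + \left(\frac{4 - 3}{6 - 5}\right)^{2} + 3 \frac{4 - 3}{6 - 5}) = - (-4 + \left(1 \cdot 1^{-1}\right)^{2} + 3 \cdot 1 \cdot 1^{-1}) = - (-4 + \left(1 \cdot 1\right)^{2} + 3 \cdot 1 \cdot 1) = - (-4 + 1^{2} + 3 \cdot 1) = - (-4 + 1 + 3) = \left(-1\right) 0 = 0$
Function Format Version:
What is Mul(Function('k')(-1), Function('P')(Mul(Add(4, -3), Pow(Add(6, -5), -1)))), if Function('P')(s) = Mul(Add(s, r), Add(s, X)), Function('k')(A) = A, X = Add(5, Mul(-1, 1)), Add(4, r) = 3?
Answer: 0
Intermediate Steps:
r = -1 (r = Add(-4, 3) = -1)
X = 4 (X = Add(5, -1) = 4)
Function('P')(s) = Mul(Add(-1, s), Add(4, s)) (Function('P')(s) = Mul(Add(s, -1), Add(s, 4)) = Mul(Add(-1, s), Add(4, s)))
Mul(Function('k')(-1), Function('P')(Mul(Add(4, -3), Pow(Add(6, -5), -1)))) = Mul(-1, Add(-4, Pow(Mul(Add(4, -3), Pow(Add(6, -5), -1)), 2), Mul(3, Mul(Add(4, -3), Pow(Add(6, -5), -1))))) = Mul(-1, Add(-4, Pow(Mul(1, Pow(1, -1)), 2), Mul(3, Mul(1, Pow(1, -1))))) = Mul(-1, Add(-4, Pow(Mul(1, 1), 2), Mul(3, Mul(1, 1)))) = Mul(-1, Add(-4, Pow(1, 2), Mul(3, 1))) = Mul(-1, Add(-4, 1, 3)) = Mul(-1, 0) = 0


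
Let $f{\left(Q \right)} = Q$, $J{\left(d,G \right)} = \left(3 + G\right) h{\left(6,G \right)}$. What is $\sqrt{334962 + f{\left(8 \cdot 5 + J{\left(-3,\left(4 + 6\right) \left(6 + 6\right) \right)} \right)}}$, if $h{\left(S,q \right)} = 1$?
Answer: $5 \sqrt{13405} \approx 578.9$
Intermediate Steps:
$J{\left(d,G \right)} = 3 + G$ ($J{\left(d,G \right)} = \left(3 + G\right) 1 = 3 + G$)
$\sqrt{334962 + f{\left(8 \cdot 5 + J{\left(-3,\left(4 + 6\right) \left(6 + 6\right) \right)} \right)}} = \sqrt{334962 + \left(8 \cdot 5 + \left(3 + \left(4 + 6\right) \left(6 + 6\right)\right)\right)} = \sqrt{334962 + \left(40 + \left(3 + 10 \cdot 12\right)\right)} = \sqrt{334962 + \left(40 + \left(3 + 120\right)\right)} = \sqrt{334962 + \left(40 + 123\right)} = \sqrt{334962 + 163} = \sqrt{335125} = 5 \sqrt{13405}$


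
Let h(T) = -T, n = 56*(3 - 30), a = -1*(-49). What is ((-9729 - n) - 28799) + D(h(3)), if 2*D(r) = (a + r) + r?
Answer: -73989/2 ≈ -36995.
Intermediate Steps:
a = 49
n = -1512 (n = 56*(-27) = -1512)
D(r) = 49/2 + r (D(r) = ((49 + r) + r)/2 = (49 + 2*r)/2 = 49/2 + r)
((-9729 - n) - 28799) + D(h(3)) = ((-9729 - 1*(-1512)) - 28799) + (49/2 - 1*3) = ((-9729 + 1512) - 28799) + (49/2 - 3) = (-8217 - 28799) + 43/2 = -37016 + 43/2 = -73989/2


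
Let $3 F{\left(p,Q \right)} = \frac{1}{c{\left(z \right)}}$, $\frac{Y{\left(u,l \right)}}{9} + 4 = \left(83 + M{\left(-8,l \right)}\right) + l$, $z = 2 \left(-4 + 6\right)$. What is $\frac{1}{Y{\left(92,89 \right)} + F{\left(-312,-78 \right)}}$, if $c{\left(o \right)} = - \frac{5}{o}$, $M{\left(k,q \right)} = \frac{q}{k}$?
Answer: $\frac{120}{169393} \approx 0.00070841$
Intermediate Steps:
$z = 4$ ($z = 2 \cdot 2 = 4$)
$Y{\left(u,l \right)} = 711 + \frac{63 l}{8}$ ($Y{\left(u,l \right)} = -36 + 9 \left(\left(83 + \frac{l}{-8}\right) + l\right) = -36 + 9 \left(\left(83 + l \left(- \frac{1}{8}\right)\right) + l\right) = -36 + 9 \left(\left(83 - \frac{l}{8}\right) + l\right) = -36 + 9 \left(83 + \frac{7 l}{8}\right) = -36 + \left(747 + \frac{63 l}{8}\right) = 711 + \frac{63 l}{8}$)
$F{\left(p,Q \right)} = - \frac{4}{15}$ ($F{\left(p,Q \right)} = \frac{1}{3 \left(- \frac{5}{4}\right)} = \frac{1}{3} \left(- \frac{4}{5}\right) = - \frac{4}{15}$)
$\frac{1}{Y{\left(92,89 \right)} + F{\left(-312,-78 \right)}} = \frac{1}{\left(711 + \frac{63}{8} \cdot 89\right) - \frac{4}{15}} = \frac{1}{\left(711 + \frac{5607}{8}\right) - \frac{4}{15}} = \frac{1}{\frac{11295}{8} - \frac{4}{15}} = \frac{1}{\frac{169393}{120}} = \frac{120}{169393}$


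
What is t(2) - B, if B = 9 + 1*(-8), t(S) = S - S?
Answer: -1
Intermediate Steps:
t(S) = 0
B = 1 (B = 9 - 8 = 1)
t(2) - B = 0 - 1*1 = 0 - 1 = -1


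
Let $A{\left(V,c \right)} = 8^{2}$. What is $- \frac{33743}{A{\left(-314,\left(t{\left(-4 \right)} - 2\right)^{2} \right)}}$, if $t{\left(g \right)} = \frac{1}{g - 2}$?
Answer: $- \frac{33743}{64} \approx -527.23$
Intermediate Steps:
$t{\left(g \right)} = \frac{1}{-2 + g}$
$A{\left(V,c \right)} = 64$
$- \frac{33743}{A{\left(-314,\left(t{\left(-4 \right)} - 2\right)^{2} \right)}} = - \frac{33743}{64}$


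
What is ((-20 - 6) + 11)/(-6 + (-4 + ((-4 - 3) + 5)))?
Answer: 5/4 ≈ 1.2500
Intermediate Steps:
((-20 - 6) + 11)/(-6 + (-4 + ((-4 - 3) + 5))) = (-26 + 11)/(-6 + (-4 + (-7 + 5))) = -15/(-6 + (-4 - 2)) = -15/(-6 - 6) = -15/(-12) = -1/12*(-15) = 5/4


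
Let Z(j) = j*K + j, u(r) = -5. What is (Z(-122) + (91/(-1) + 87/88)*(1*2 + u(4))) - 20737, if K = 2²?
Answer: -1854773/88 ≈ -21077.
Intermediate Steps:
K = 4
Z(j) = 5*j (Z(j) = j*4 + j = 4*j + j = 5*j)
(Z(-122) + (91/(-1) + 87/88)*(1*2 + u(4))) - 20737 = (5*(-122) + (91/(-1) + 87/88)*(1*2 - 5)) - 20737 = (-610 + (91*(-1) + 87*(1/88))*(2 - 5)) - 20737 = (-610 + (-91 + 87/88)*(-3)) - 20737 = (-610 - 7921/88*(-3)) - 20737 = (-610 + 23763/88) - 20737 = -29917/88 - 20737 = -1854773/88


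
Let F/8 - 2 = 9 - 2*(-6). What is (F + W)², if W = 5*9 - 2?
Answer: 51529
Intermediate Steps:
F = 184 (F = 16 + 8*(9 - 2*(-6)) = 16 + 8*(9 + 12) = 16 + 8*21 = 16 + 168 = 184)
W = 43 (W = 45 - 2 = 43)
(F + W)² = (184 + 43)² = 227² = 51529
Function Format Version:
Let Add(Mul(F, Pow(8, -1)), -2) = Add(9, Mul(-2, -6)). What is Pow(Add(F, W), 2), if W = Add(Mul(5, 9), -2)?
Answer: 51529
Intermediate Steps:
F = 184 (F = Add(16, Mul(8, Add(9, Mul(-2, -6)))) = Add(16, Mul(8, Add(9, 12))) = Add(16, Mul(8, 21)) = Add(16, 168) = 184)
W = 43 (W = Add(45, -2) = 43)
Pow(Add(F, W), 2) = Pow(Add(184, 43), 2) = Pow(227, 2) = 51529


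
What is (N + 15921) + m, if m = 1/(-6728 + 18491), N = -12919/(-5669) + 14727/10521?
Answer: 1241394294417898/77954118543 ≈ 15925.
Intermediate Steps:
N = 73136054/19881183 (N = -12919*(-1/5669) + 14727*(1/10521) = 12919/5669 + 4909/3507 = 73136054/19881183 ≈ 3.6787)
m = 1/11763 ≈ 8.5012e-5
(N + 15921) + m = (73136054/19881183 + 15921) + 1/11763 = 316601450597/19881183 + 1/11763 = 1241394294417898/77954118543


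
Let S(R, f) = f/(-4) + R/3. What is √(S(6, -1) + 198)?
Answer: 3*√89/2 ≈ 14.151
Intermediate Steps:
S(R, f) = -f/4 + R/3 (S(R, f) = f*(-¼) + R*(⅓) = -f/4 + R/3)
√(S(6, -1) + 198) = √((-¼*(-1) + (⅓)*6) + 198) = √((¼ + 2) + 198) = √(9/4 + 198) = √(801/4) = 3*√89/2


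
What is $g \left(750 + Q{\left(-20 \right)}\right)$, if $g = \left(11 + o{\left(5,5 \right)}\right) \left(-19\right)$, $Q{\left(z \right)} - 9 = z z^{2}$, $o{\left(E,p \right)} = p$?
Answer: $2201264$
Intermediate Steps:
$Q{\left(z \right)} = 9 + z^{3}$ ($Q{\left(z \right)} = 9 + z z^{2} = 9 + z^{3}$)
$g = -304$ ($g = \left(11 + 5\right) \left(-19\right) = 16 \left(-19\right) = -304$)
$g \left(750 + Q{\left(-20 \right)}\right) = - 304 \left(750 + \left(9 + \left(-20\right)^{3}\right)\right) = - 304 \left(750 + \left(9 - 8000\right)\right) = - 304 \left(750 - 7991\right) = \left(-304\right) \left(-7241\right) = 2201264$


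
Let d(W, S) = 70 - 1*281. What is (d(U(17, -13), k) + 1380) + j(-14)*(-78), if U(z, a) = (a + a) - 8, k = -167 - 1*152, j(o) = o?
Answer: 2261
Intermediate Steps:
k = -319 (k = -167 - 152 = -319)
U(z, a) = -8 + 2*a (U(z, a) = 2*a - 8 = -8 + 2*a)
d(W, S) = -211 (d(W, S) = 70 - 281 = -211)
(d(U(17, -13), k) + 1380) + j(-14)*(-78) = (-211 + 1380) - 14*(-78) = 1169 + 1092 = 2261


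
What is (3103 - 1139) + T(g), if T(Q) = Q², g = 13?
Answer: 2133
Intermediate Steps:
(3103 - 1139) + T(g) = (3103 - 1139) + 13² = 1964 + 169 = 2133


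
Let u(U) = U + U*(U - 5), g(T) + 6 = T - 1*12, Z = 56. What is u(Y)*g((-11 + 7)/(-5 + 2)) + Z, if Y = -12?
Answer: -3144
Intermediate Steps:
g(T) = -18 + T (g(T) = -6 + (T - 1*12) = -6 + (T - 12) = -6 + (-12 + T) = -18 + T)
u(U) = U + U*(-5 + U)
u(Y)*g((-11 + 7)/(-5 + 2)) + Z = (-12*(-4 - 12))*(-18 + (-11 + 7)/(-5 + 2)) + 56 = (-12*(-16))*(-18 - 4/(-3)) + 56 = 192*(-18 - 4*(-⅓)) + 56 = 192*(-18 + 4/3) + 56 = 192*(-50/3) + 56 = -3200 + 56 = -3144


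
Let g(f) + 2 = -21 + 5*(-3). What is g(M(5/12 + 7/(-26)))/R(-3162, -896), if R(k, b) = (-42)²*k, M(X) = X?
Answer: 19/2788884 ≈ 6.8128e-6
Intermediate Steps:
R(k, b) = 1764*k
g(f) = -38 (g(f) = -2 + (-21 + 5*(-3)) = -2 + (-21 - 15) = -2 - 36 = -38)
g(M(5/12 + 7/(-26)))/R(-3162, -896) = -38/(1764*(-3162)) = -38/(-5577768) = -38*(-1/5577768) = 19/2788884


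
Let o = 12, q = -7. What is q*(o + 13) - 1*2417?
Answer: -2592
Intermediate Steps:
q*(o + 13) - 1*2417 = -7*(12 + 13) - 1*2417 = -7*25 - 2417 = -175 - 2417 = -2592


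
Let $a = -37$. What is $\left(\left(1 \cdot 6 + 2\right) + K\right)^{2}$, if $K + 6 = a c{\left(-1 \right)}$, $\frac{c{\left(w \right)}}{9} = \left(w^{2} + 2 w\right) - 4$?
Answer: $2778889$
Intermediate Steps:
$c{\left(w \right)} = -36 + 9 w^{2} + 18 w$ ($c{\left(w \right)} = 9 \left(\left(w^{2} + 2 w\right) - 4\right) = 9 \left(-4 + w^{2} + 2 w\right) = -36 + 9 w^{2} + 18 w$)
$K = 1659$ ($K = -6 - 37 \left(-36 + 9 \left(-1\right)^{2} + 18 \left(-1\right)\right) = -6 - 37 \left(-36 + 9 \cdot 1 - 18\right) = -6 - 37 \left(-36 + 9 - 18\right) = -6 - -1665 = -6 + 1665 = 1659$)
$\left(\left(1 \cdot 6 + 2\right) + K\right)^{2} = \left(\left(1 \cdot 6 + 2\right) + 1659\right)^{2} = \left(\left(6 + 2\right) + 1659\right)^{2} = \left(8 + 1659\right)^{2} = 1667^{2} = 2778889$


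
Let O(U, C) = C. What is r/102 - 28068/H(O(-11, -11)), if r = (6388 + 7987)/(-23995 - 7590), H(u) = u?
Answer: 18085135087/7087674 ≈ 2551.6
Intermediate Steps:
r = -2875/6317 (r = 14375/(-31585) = 14375*(-1/31585) = -2875/6317 ≈ -0.45512)
r/102 - 28068/H(O(-11, -11)) = -2875/6317/102 - 28068/(-11) = -2875/6317*1/102 - 28068*(-1/11) = -2875/644334 + 28068/11 = 18085135087/7087674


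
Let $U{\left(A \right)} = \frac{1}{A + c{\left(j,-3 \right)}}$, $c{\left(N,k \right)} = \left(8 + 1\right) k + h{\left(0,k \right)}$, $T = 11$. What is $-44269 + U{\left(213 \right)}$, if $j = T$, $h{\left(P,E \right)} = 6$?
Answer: $- \frac{8499647}{192} \approx -44269.0$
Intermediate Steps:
$j = 11$
$c{\left(N,k \right)} = 6 + 9 k$ ($c{\left(N,k \right)} = \left(8 + 1\right) k + 6 = 9 k + 6 = 6 + 9 k$)
$U{\left(A \right)} = \frac{1}{-21 + A}$ ($U{\left(A \right)} = \frac{1}{A + \left(6 + 9 \left(-3\right)\right)} = \frac{1}{A + \left(6 - 27\right)} = \frac{1}{A - 21} = \frac{1}{-21 + A}$)
$-44269 + U{\left(213 \right)} = -44269 + \frac{1}{-21 + 213} = -44269 + \frac{1}{192} = - \frac{8499647}{192}$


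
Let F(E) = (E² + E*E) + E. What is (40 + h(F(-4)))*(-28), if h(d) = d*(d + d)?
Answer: -45024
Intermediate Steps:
F(E) = E + 2*E² (F(E) = (E² + E²) + E = 2*E² + E = E + 2*E²)
h(d) = 2*d² (h(d) = d*(2*d) = 2*d²)
(40 + h(F(-4)))*(-28) = (40 + 2*(-4*(1 + 2*(-4)))²)*(-28) = (40 + 2*(-4*(1 - 8))²)*(-28) = (40 + 2*(-4*(-7))²)*(-28) = (40 + 2*28²)*(-28) = (40 + 2*784)*(-28) = (40 + 1568)*(-28) = 1608*(-28) = -45024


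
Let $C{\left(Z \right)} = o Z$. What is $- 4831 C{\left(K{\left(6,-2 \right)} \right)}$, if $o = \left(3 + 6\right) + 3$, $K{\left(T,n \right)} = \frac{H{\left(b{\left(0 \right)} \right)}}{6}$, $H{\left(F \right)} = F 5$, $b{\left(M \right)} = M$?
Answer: $0$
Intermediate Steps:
$H{\left(F \right)} = 5 F$
$K{\left(T,n \right)} = 0$ ($K{\left(T,n \right)} = \frac{5 \cdot 0}{6} = 0 \cdot \frac{1}{6} = 0$)
$o = 12$ ($o = 9 + 3 = 12$)
$C{\left(Z \right)} = 12 Z$
$- 4831 C{\left(K{\left(6,-2 \right)} \right)} = - 4831 \cdot 12 \cdot 0 = \left(-4831\right) 0 = 0$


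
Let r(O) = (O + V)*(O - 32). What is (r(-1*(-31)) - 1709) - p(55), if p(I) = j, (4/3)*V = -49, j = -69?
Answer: -6537/4 ≈ -1634.3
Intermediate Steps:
V = -147/4 (V = (¾)*(-49) = -147/4 ≈ -36.750)
p(I) = -69
r(O) = (-32 + O)*(-147/4 + O) (r(O) = (O - 147/4)*(O - 32) = (-147/4 + O)*(-32 + O) = (-32 + O)*(-147/4 + O))
(r(-1*(-31)) - 1709) - p(55) = ((1176 + (-1*(-31))² - (-275)*(-31)/4) - 1709) - 1*(-69) = ((1176 + 31² - 275/4*31) - 1709) + 69 = ((1176 + 961 - 8525/4) - 1709) + 69 = (23/4 - 1709) + 69 = -6813/4 + 69 = -6537/4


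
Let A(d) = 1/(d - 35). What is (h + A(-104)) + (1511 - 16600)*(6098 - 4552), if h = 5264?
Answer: -3241803871/139 ≈ -2.3322e+7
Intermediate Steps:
A(d) = 1/(-35 + d)
(h + A(-104)) + (1511 - 16600)*(6098 - 4552) = (5264 + 1/(-35 - 104)) + (1511 - 16600)*(6098 - 4552) = (5264 + 1/(-139)) - 15089*1546 = (5264 - 1/139) - 23327594 = 731695/139 - 23327594 = -3241803871/139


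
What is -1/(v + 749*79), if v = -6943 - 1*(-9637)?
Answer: -1/61865 ≈ -1.6164e-5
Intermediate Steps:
v = 2694 (v = -6943 + 9637 = 2694)
-1/(v + 749*79) = -1/(2694 + 749*79) = -1/(2694 + 59171) = -1/61865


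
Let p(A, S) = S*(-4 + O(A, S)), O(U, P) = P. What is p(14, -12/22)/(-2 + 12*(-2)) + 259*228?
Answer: 92888646/1573 ≈ 59052.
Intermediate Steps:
p(A, S) = S*(-4 + S)
p(14, -12/22)/(-2 + 12*(-2)) + 259*228 = ((-12/22)*(-4 - 12/22))/(-2 + 12*(-2)) + 259*228 = ((-12*1/22)*(-4 - 12*1/22))/(-2 - 24) + 59052 = -6*(-4 - 6/11)/11/(-26) + 59052 = -6/11*(-50/11)*(-1/26) + 59052 = (300/121)*(-1/26) + 59052 = -150/1573 + 59052 = 92888646/1573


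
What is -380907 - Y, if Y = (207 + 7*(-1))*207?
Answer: -422307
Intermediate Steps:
Y = 41400 (Y = (207 - 7)*207 = 200*207 = 41400)
-380907 - Y = -380907 - 1*41400 = -380907 - 41400 = -422307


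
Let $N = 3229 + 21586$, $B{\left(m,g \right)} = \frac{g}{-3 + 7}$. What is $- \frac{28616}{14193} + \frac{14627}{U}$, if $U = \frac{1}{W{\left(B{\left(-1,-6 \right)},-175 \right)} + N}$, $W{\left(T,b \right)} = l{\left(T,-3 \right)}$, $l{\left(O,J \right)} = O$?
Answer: $\frac{10302615315665}{28386} \approx 3.6295 \cdot 10^{8}$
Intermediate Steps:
$B{\left(m,g \right)} = \frac{g}{4}$
$W{\left(T,b \right)} = T$
$N = 24815$
$U = \frac{2}{49627}$ ($U = \frac{1}{\frac{1}{4} \left(-6\right) + 24815} = \frac{1}{- \frac{3}{2} + 24815} = \frac{1}{\frac{49627}{2}} = \frac{2}{49627} \approx 4.0301 \cdot 10^{-5}$)
$- \frac{28616}{14193} + \frac{14627}{U} = - \frac{28616}{14193} + \frac{14627}{\frac{2}{49627}} = \left(-28616\right) \frac{1}{14193} + 14627 \cdot \frac{49627}{2} = - \frac{28616}{14193} + \frac{725894129}{2} = \frac{10302615315665}{28386}$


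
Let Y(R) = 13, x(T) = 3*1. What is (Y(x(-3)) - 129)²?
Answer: 13456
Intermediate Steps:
x(T) = 3
(Y(x(-3)) - 129)² = (13 - 129)² = (-116)² = 13456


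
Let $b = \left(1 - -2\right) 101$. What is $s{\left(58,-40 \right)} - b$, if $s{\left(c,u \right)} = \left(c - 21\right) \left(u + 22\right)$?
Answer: $-969$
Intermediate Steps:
$s{\left(c,u \right)} = \left(-21 + c\right) \left(22 + u\right)$
$b = 303$ ($b = \left(1 + 2\right) 101 = 3 \cdot 101 = 303$)
$s{\left(58,-40 \right)} - b = \left(-462 - -840 + 22 \cdot 58 + 58 \left(-40\right)\right) - 303 = \left(-462 + 840 + 1276 - 2320\right) - 303 = -666 - 303 = -969$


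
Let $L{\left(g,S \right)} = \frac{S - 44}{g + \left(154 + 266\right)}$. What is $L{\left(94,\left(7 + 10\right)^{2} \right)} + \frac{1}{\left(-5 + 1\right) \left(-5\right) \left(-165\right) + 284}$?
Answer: $\frac{369203}{775112} \approx 0.47632$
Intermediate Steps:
$L{\left(g,S \right)} = \frac{-44 + S}{420 + g}$ ($L{\left(g,S \right)} = \frac{-44 + S}{g + 420} = \frac{-44 + S}{420 + g}$)
$L{\left(94,\left(7 + 10\right)^{2} \right)} + \frac{1}{\left(-5 + 1\right) \left(-5\right) \left(-165\right) + 284} = \frac{-44 + \left(7 + 10\right)^{2}}{420 + 94} + \frac{1}{\left(-5 + 1\right) \left(-5\right) \left(-165\right) + 284} = \frac{-44 + 17^{2}}{514} + \frac{1}{\left(-4\right) \left(-5\right) \left(-165\right) + 284} = \frac{-44 + 289}{514} + \frac{1}{20 \left(-165\right) + 284} = \frac{1}{514} \cdot 245 + \frac{1}{-3300 + 284} = \frac{245}{514} + \frac{1}{-3016} = \frac{245}{514} - \frac{1}{3016} = \frac{369203}{775112}$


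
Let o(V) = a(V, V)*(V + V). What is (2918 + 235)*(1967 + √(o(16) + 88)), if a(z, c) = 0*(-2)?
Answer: 6201951 + 6306*√22 ≈ 6.2315e+6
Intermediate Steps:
a(z, c) = 0
o(V) = 0 (o(V) = 0*(V + V) = 0*(2*V) = 0)
(2918 + 235)*(1967 + √(o(16) + 88)) = (2918 + 235)*(1967 + √(0 + 88)) = 3153*(1967 + √88) = 3153*(1967 + 2*√22) = 6201951 + 6306*√22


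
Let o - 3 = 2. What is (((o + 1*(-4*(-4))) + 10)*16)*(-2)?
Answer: -992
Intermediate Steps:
o = 5 (o = 3 + 2 = 5)
(((o + 1*(-4*(-4))) + 10)*16)*(-2) = (((5 + 1*(-4*(-4))) + 10)*16)*(-2) = (((5 + 1*16) + 10)*16)*(-2) = (((5 + 16) + 10)*16)*(-2) = ((21 + 10)*16)*(-2) = (31*16)*(-2) = 496*(-2) = -992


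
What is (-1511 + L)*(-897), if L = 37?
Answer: 1322178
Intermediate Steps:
(-1511 + L)*(-897) = (-1511 + 37)*(-897) = -1474*(-897) = 1322178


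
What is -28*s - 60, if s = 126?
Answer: -3588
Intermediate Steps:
-28*s - 60 = -28*126 - 60 = -3528 - 60 = -3588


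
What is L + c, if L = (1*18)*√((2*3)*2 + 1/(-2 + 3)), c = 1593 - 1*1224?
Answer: 369 + 18*√13 ≈ 433.90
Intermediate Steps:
c = 369 (c = 1593 - 1224 = 369)
L = 18*√13 (L = 18*√(6*2 + 1/1) = 18*√(12 + 1) = 18*√13 ≈ 64.900)
L + c = 18*√13 + 369 = 369 + 18*√13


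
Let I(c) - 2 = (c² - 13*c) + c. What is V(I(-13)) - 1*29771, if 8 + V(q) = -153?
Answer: -29932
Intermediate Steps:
I(c) = 2 + c² - 12*c (I(c) = 2 + ((c² - 13*c) + c) = 2 + (c² - 12*c) = 2 + c² - 12*c)
V(q) = -161 (V(q) = -8 - 153 = -161)
V(I(-13)) - 1*29771 = -161 - 1*29771 = -161 - 29771 = -29932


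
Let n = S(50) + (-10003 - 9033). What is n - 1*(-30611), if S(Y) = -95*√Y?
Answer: 11575 - 475*√2 ≈ 10903.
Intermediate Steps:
n = -19036 - 475*√2 (n = -475*√2 + (-10003 - 9033) = -475*√2 - 19036 = -19036 - 475*√2 ≈ -19708.)
n - 1*(-30611) = (-19036 - 475*√2) - 1*(-30611) = (-19036 - 475*√2) + 30611 = 11575 - 475*√2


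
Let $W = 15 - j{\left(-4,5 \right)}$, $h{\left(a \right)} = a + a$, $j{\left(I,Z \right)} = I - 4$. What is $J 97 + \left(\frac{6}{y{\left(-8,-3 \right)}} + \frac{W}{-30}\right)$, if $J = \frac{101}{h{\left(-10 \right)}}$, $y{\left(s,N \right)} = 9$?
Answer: $- \frac{9799}{20} \approx -489.95$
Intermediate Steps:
$j{\left(I,Z \right)} = -4 + I$ ($j{\left(I,Z \right)} = I - 4 = -4 + I$)
$h{\left(a \right)} = 2 a$
$W = 23$ ($W = 15 - \left(-4 - 4\right) = 15 - -8 = 15 + 8 = 23$)
$J = - \frac{101}{20}$ ($J = \frac{101}{2 \left(-10\right)} = \frac{101}{-20} = 101 \left(- \frac{1}{20}\right) = - \frac{101}{20} \approx -5.05$)
$J 97 + \left(\frac{6}{y{\left(-8,-3 \right)}} + \frac{W}{-30}\right) = \left(- \frac{101}{20}\right) 97 + \left(\frac{6}{9} + \frac{23}{-30}\right) = - \frac{9797}{20} + \left(6 \cdot \frac{1}{9} + 23 \left(- \frac{1}{30}\right)\right) = - \frac{9797}{20} + \left(\frac{2}{3} - \frac{23}{30}\right) = - \frac{9797}{20} - \frac{1}{10} = - \frac{9799}{20}$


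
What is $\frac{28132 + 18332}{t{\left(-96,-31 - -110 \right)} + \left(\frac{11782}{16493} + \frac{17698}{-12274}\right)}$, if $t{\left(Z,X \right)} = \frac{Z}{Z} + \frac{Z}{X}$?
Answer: $- \frac{185767387088448}{3769145807} \approx -49286.0$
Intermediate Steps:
$t{\left(Z,X \right)} = 1 + \frac{Z}{X}$
$\frac{28132 + 18332}{t{\left(-96,-31 - -110 \right)} + \left(\frac{11782}{16493} + \frac{17698}{-12274}\right)} = \frac{28132 + 18332}{\frac{\left(-31 - -110\right) - 96}{-31 - -110} + \left(\frac{11782}{16493} + \frac{17698}{-12274}\right)} = \frac{46464}{\frac{\left(-31 + 110\right) - 96}{-31 + 110} + \left(11782 \cdot \frac{1}{16493} + 17698 \left(- \frac{1}{12274}\right)\right)} = \frac{46464}{\frac{79 - 96}{79} + \left(\frac{11782}{16493} - \frac{8849}{6137}\right)} = \frac{46464}{\frac{1}{79} \left(-17\right) - \frac{73640423}{101217541}} = \frac{46464}{- \frac{17}{79} - \frac{73640423}{101217541}} = \frac{46464}{- \frac{7538291614}{7996185739}} = 46464 \left(- \frac{7996185739}{7538291614}\right) = - \frac{185767387088448}{3769145807}$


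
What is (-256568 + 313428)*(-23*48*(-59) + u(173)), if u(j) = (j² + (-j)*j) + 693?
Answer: 3743036940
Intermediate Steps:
u(j) = 693 (u(j) = (j² - j²) + 693 = 0 + 693 = 693)
(-256568 + 313428)*(-23*48*(-59) + u(173)) = (-256568 + 313428)*(-23*48*(-59) + 693) = 56860*(-1104*(-59) + 693) = 56860*(65136 + 693) = 56860*65829 = 3743036940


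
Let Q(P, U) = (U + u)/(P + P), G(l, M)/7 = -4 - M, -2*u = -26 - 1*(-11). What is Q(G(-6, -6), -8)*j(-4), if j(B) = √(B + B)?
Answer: -I*√2/28 ≈ -0.050508*I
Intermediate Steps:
u = 15/2 (u = -(-26 - 1*(-11))/2 = -(-26 + 11)/2 = -½*(-15) = 15/2 ≈ 7.5000)
G(l, M) = -28 - 7*M (G(l, M) = 7*(-4 - M) = -28 - 7*M)
j(B) = √2*√B (j(B) = √(2*B) = √2*√B)
Q(P, U) = (15/2 + U)/(2*P) (Q(P, U) = (U + 15/2)/(P + P) = (15/2 + U)/((2*P)) = (15/2 + U)*(1/(2*P)) = (15/2 + U)/(2*P))
Q(G(-6, -6), -8)*j(-4) = ((15 + 2*(-8))/(4*(-28 - 7*(-6))))*(√2*√(-4)) = ((15 - 16)/(4*(-28 + 42)))*(√2*(2*I)) = ((¼)*(-1)/14)*(2*I*√2) = ((¼)*(1/14)*(-1))*(2*I*√2) = -I*√2/28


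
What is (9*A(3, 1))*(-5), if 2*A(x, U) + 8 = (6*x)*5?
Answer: -1845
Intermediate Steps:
A(x, U) = -4 + 15*x (A(x, U) = -4 + ((6*x)*5)/2 = -4 + (30*x)/2 = -4 + 15*x)
(9*A(3, 1))*(-5) = (9*(-4 + 15*3))*(-5) = (9*(-4 + 45))*(-5) = (9*41)*(-5) = 369*(-5) = -1845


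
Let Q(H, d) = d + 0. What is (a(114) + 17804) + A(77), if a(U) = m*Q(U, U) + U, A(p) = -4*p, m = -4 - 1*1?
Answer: 17040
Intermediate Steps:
m = -5 (m = -4 - 1 = -5)
Q(H, d) = d
a(U) = -4*U (a(U) = -5*U + U = -4*U)
(a(114) + 17804) + A(77) = (-4*114 + 17804) - 4*77 = (-456 + 17804) - 308 = 17348 - 308 = 17040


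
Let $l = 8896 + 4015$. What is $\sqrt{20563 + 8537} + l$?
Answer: $12911 + 10 \sqrt{291} \approx 13082.0$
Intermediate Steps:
$l = 12911$
$\sqrt{20563 + 8537} + l = \sqrt{20563 + 8537} + 12911 = \sqrt{29100} + 12911 = 10 \sqrt{291} + 12911 = 12911 + 10 \sqrt{291}$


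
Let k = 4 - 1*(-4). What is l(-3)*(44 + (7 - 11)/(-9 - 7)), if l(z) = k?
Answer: 354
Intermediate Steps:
k = 8 (k = 4 + 4 = 8)
l(z) = 8
l(-3)*(44 + (7 - 11)/(-9 - 7)) = 8*(44 + (7 - 11)/(-9 - 7)) = 8*(44 - 4/(-16)) = 8*(44 - 4*(-1/16)) = 8*(44 + ¼) = 8*(177/4) = 354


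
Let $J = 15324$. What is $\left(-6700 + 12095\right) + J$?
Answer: $20719$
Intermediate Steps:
$\left(-6700 + 12095\right) + J = \left(-6700 + 12095\right) + 15324 = 5395 + 15324 = 20719$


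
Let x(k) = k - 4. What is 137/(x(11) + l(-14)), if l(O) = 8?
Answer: 137/15 ≈ 9.1333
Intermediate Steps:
x(k) = -4 + k
137/(x(11) + l(-14)) = 137/((-4 + 11) + 8) = 137/(7 + 8) = 137/15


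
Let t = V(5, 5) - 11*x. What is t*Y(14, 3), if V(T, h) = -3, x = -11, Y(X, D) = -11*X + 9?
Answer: -17110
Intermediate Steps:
Y(X, D) = 9 - 11*X
t = 118 (t = -3 - 11*(-11) = -3 + 121 = 118)
t*Y(14, 3) = 118*(9 - 11*14) = 118*(9 - 154) = 118*(-145) = -17110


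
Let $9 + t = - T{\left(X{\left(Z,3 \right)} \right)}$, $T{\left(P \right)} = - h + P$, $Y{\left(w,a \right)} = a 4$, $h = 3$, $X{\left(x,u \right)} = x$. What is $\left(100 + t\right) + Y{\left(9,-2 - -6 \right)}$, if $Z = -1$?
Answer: $111$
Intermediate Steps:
$Y{\left(w,a \right)} = 4 a$
$T{\left(P \right)} = -3 + P$ ($T{\left(P \right)} = \left(-1\right) 3 + P = -3 + P$)
$t = -5$ ($t = -9 - \left(-3 - 1\right) = -9 - -4 = -9 + 4 = -5$)
$\left(100 + t\right) + Y{\left(9,-2 - -6 \right)} = \left(100 - 5\right) + 4 \left(-2 - -6\right) = 95 + 4 \left(-2 + 6\right) = 95 + 4 \cdot 4 = 95 + 16 = 111$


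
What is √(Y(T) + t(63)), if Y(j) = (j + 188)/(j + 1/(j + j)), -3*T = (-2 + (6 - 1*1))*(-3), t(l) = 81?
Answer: √51015/19 ≈ 11.888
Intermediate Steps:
T = 3 (T = -(-2 + (6 - 1*1))*(-3)/3 = -(-2 + (6 - 1))*(-3)/3 = -(-2 + 5)*(-3)/3 = -(-3) = -⅓*(-9) = 3)
Y(j) = (188 + j)/(j + 1/(2*j))
√(Y(T) + t(63)) = √(2*3*(188 + 3)/(1 + 2*3²) + 81) = √(2*3*191/(1 + 2*9) + 81) = √(2*3*191/(1 + 18) + 81) = √(2*3*191/19 + 81) = √(2*3*(1/19)*191 + 81) = √(1146/19 + 81) = √(2685/19) = √51015/19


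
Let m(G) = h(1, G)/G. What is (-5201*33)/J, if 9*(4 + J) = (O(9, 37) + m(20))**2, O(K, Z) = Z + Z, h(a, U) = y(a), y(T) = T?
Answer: -617878800/2178961 ≈ -283.57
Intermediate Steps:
h(a, U) = a
m(G) = 1/G
O(K, Z) = 2*Z
J = 2178961/3600 (J = -4 + (2*37 + 1/20)**2/9 = -4 + (74 + 1/20)**2/9 = -4 + (1481/20)**2/9 = -4 + (1/9)*(2193361/400) = -4 + 2193361/3600 = 2178961/3600 ≈ 605.27)
(-5201*33)/J = (-5201*33)/(2178961/3600) = -171633*3600/2178961 = -617878800/2178961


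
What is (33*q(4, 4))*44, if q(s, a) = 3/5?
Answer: 4356/5 ≈ 871.20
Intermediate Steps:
q(s, a) = ⅗ (q(s, a) = 3*(⅕) = ⅗)
(33*q(4, 4))*44 = (33*(⅗))*44 = (99/5)*44 = 4356/5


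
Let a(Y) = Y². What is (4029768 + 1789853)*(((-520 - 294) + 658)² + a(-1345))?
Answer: 10669466176181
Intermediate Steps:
(4029768 + 1789853)*(((-520 - 294) + 658)² + a(-1345)) = (4029768 + 1789853)*(((-520 - 294) + 658)² + (-1345)²) = 5819621*((-814 + 658)² + 1809025) = 5819621*((-156)² + 1809025) = 5819621*(24336 + 1809025) = 5819621*1833361 = 10669466176181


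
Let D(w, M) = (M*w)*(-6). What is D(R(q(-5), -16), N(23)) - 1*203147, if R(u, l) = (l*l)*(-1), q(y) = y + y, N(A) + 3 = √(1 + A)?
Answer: -207755 + 3072*√6 ≈ -2.0023e+5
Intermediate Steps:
N(A) = -3 + √(1 + A)
q(y) = 2*y
R(u, l) = -l² (R(u, l) = l²*(-1) = -l²)
D(w, M) = -6*M*w
D(R(q(-5), -16), N(23)) - 1*203147 = -6*(-3 + √(1 + 23))*(-1*(-16)²) - 1*203147 = -6*(-3 + √24)*(-1*256) - 203147 = -6*(-3 + 2*√6)*(-256) - 203147 = (-4608 + 3072*√6) - 203147 = -207755 + 3072*√6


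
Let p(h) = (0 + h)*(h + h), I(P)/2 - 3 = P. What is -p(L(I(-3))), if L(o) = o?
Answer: 0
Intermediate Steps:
I(P) = 6 + 2*P
p(h) = 2*h² (p(h) = h*(2*h) = 2*h²)
-p(L(I(-3))) = -2*(6 + 2*(-3))² = -2*(6 - 6)² = -2*0² = -2*0 = -1*0 = 0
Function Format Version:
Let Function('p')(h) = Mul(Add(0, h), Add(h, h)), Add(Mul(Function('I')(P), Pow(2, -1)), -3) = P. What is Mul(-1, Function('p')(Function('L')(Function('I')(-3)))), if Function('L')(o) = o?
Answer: 0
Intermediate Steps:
Function('I')(P) = Add(6, Mul(2, P))
Function('p')(h) = Mul(2, Pow(h, 2)) (Function('p')(h) = Mul(h, Mul(2, h)) = Mul(2, Pow(h, 2)))
Mul(-1, Function('p')(Function('L')(Function('I')(-3)))) = Mul(-1, Mul(2, Pow(Add(6, Mul(2, -3)), 2))) = Mul(-1, Mul(2, Pow(Add(6, -6), 2))) = Mul(-1, Mul(2, Pow(0, 2))) = Mul(-1, Mul(2, 0)) = Mul(-1, 0) = 0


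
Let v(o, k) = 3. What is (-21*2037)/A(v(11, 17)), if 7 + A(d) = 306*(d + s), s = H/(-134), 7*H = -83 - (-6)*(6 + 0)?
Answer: -20062413/434450 ≈ -46.179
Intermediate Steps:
H = -47/7 (H = (-83 - (-6)*(6 + 0))/7 = (-83 - (-6)*6)/7 = (-83 - 1*(-36))/7 = (-83 + 36)/7 = (1/7)*(-47) = -47/7 ≈ -6.7143)
s = 47/938 (s = -47/7/(-134) = -47/7*(-1/134) = 47/938 ≈ 0.050107)
A(d) = 3908/469 + 306*d (A(d) = -7 + 306*(d + 47/938) = -7 + 306*(47/938 + d) = -7 + (7191/469 + 306*d) = 3908/469 + 306*d)
(-21*2037)/A(v(11, 17)) = (-21*2037)/(3908/469 + 306*3) = -42777/(3908/469 + 918) = -42777/434450/469 = -42777*469/434450 = -20062413/434450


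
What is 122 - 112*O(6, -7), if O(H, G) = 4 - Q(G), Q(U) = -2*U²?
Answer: -11302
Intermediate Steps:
O(H, G) = 4 + 2*G² (O(H, G) = 4 - (-2)*G² = 4 + 2*G²)
122 - 112*O(6, -7) = 122 - 112*(4 + 2*(-7)²) = 122 - 112*(4 + 2*49) = 122 - 112*(4 + 98) = 122 - 112*102 = 122 - 11424 = -11302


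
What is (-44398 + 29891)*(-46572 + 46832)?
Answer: -3771820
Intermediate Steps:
(-44398 + 29891)*(-46572 + 46832) = -14507*260 = -3771820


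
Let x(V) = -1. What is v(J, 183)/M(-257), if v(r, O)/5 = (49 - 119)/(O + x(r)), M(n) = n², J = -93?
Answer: -25/858637 ≈ -2.9116e-5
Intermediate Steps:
v(r, O) = -350/(-1 + O) (v(r, O) = 5*((49 - 119)/(O - 1)) = 5*(-70/(-1 + O)) = -350/(-1 + O))
v(J, 183)/M(-257) = (-350/(-1 + 183))/((-257)²) = -350/182/66049 = -350*1/182*(1/66049) = -25/13*1/66049 = -25/858637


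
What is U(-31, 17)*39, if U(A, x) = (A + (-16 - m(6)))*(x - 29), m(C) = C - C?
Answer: 21996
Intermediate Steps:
m(C) = 0
U(A, x) = (-29 + x)*(-16 + A) (U(A, x) = (A + (-16 - 1*0))*(x - 29) = (A + (-16 + 0))*(-29 + x) = (A - 16)*(-29 + x) = (-16 + A)*(-29 + x) = (-29 + x)*(-16 + A))
U(-31, 17)*39 = (464 - 29*(-31) - 16*17 - 31*17)*39 = (464 + 899 - 272 - 527)*39 = 564*39 = 21996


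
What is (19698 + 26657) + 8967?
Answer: 55322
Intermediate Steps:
(19698 + 26657) + 8967 = 46355 + 8967 = 55322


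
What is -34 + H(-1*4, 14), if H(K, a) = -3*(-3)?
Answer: -25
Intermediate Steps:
H(K, a) = 9
-34 + H(-1*4, 14) = -34 + 9 = -25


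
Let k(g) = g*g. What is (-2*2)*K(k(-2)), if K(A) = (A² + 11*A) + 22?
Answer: -328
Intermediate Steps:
k(g) = g²
K(A) = 22 + A² + 11*A
(-2*2)*K(k(-2)) = (-2*2)*(22 + ((-2)²)² + 11*(-2)²) = -4*(22 + 4² + 11*4) = -4*(22 + 16 + 44) = -4*82 = -328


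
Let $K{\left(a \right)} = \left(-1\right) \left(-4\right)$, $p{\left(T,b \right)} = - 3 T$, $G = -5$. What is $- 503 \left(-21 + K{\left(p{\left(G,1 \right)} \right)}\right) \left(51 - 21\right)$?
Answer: $256530$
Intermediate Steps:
$K{\left(a \right)} = 4$
$- 503 \left(-21 + K{\left(p{\left(G,1 \right)} \right)}\right) \left(51 - 21\right) = - 503 \left(-21 + 4\right) \left(51 - 21\right) = - 503 \left(\left(-17\right) 30\right) = \left(-503\right) \left(-510\right) = 256530$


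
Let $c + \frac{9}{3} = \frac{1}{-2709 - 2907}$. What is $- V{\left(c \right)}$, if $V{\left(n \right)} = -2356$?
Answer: $2356$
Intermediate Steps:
$c = - \frac{16849}{5616}$ ($c = -3 + \frac{1}{-2709 - 2907} = -3 + \frac{1}{-5616} = -3 - \frac{1}{5616} = - \frac{16849}{5616} \approx -3.0002$)
$- V{\left(c \right)} = \left(-1\right) \left(-2356\right) = 2356$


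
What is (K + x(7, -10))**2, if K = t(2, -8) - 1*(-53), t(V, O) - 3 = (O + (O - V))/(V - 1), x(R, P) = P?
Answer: 784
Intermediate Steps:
t(V, O) = 3 + (-V + 2*O)/(-1 + V) (t(V, O) = 3 + (O + (O - V))/(V - 1) = 3 + (-V + 2*O)/(-1 + V))
K = 38 (K = (-3 + 2*(-8) + 2*2)/(-1 + 2) - 1*(-53) = (-3 - 16 + 4)/1 + 53 = 1*(-15) + 53 = -15 + 53 = 38)
(K + x(7, -10))**2 = (38 - 10)**2 = 28**2 = 784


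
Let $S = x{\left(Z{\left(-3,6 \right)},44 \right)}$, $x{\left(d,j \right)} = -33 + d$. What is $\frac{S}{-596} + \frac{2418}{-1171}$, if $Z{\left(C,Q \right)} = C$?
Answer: $- \frac{349743}{174479} \approx -2.0045$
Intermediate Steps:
$S = -36$ ($S = -33 - 3 = -36$)
$\frac{S}{-596} + \frac{2418}{-1171} = - \frac{36}{-596} + \frac{2418}{-1171} = \left(-36\right) \left(- \frac{1}{596}\right) + 2418 \left(- \frac{1}{1171}\right) = \frac{9}{149} - \frac{2418}{1171} = - \frac{349743}{174479}$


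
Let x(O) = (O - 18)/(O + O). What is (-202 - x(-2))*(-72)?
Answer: 14904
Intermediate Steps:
x(O) = (-18 + O)/(2*O) (x(O) = (-18 + O)/((2*O)) = (-18 + O)*(1/(2*O)) = (-18 + O)/(2*O))
(-202 - x(-2))*(-72) = (-202 - (-18 - 2)/(2*(-2)))*(-72) = (-202 - (-1)*(-20)/(2*2))*(-72) = (-202 - 1*5)*(-72) = (-202 - 5)*(-72) = -207*(-72) = 14904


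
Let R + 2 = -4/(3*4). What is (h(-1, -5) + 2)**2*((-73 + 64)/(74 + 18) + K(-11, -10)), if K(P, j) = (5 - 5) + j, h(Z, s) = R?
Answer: -929/828 ≈ -1.1220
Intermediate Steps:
R = -7/3 (R = -2 - 4/(3*4) = -2 - 4/12 = -2 - 4*1/12 = -2 - 1/3 = -7/3 ≈ -2.3333)
h(Z, s) = -7/3
K(P, j) = j (K(P, j) = 0 + j = j)
(h(-1, -5) + 2)**2*((-73 + 64)/(74 + 18) + K(-11, -10)) = (-7/3 + 2)**2*((-73 + 64)/(74 + 18) - 10) = (-1/3)**2*(-9/92 - 10) = (-9*1/92 - 10)/9 = (-9/92 - 10)/9 = (1/9)*(-929/92) = -929/828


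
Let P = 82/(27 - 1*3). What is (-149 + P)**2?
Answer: 3052009/144 ≈ 21195.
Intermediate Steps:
P = 41/12 (P = 82/(27 - 3) = 82/24 = 82*(1/24) = 41/12 ≈ 3.4167)
(-149 + P)**2 = (-149 + 41/12)**2 = (-1747/12)**2 = 3052009/144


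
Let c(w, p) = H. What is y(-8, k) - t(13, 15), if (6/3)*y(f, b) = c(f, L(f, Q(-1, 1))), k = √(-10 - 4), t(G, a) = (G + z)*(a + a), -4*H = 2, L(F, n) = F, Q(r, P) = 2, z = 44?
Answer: -6841/4 ≈ -1710.3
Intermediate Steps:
H = -½ (H = -¼*2 = -½ ≈ -0.50000)
t(G, a) = 2*a*(44 + G) (t(G, a) = (G + 44)*(a + a) = (44 + G)*(2*a) = 2*a*(44 + G))
c(w, p) = -½
k = I*√14 (k = √(-14) = I*√14 ≈ 3.7417*I)
y(f, b) = -¼ (y(f, b) = (½)*(-½) = -¼)
y(-8, k) - t(13, 15) = -¼ - 2*15*(44 + 13) = -¼ - 2*15*57 = -¼ - 1*1710 = -¼ - 1710 = -6841/4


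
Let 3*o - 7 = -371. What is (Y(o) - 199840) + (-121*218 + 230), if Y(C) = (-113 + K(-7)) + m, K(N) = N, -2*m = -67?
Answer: -452149/2 ≈ -2.2607e+5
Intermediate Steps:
m = 67/2 (m = -½*(-67) = 67/2 ≈ 33.500)
o = -364/3 (o = 7/3 + (⅓)*(-371) = 7/3 - 371/3 = -364/3 ≈ -121.33)
Y(C) = -173/2 (Y(C) = (-113 - 7) + 67/2 = -120 + 67/2 = -173/2)
(Y(o) - 199840) + (-121*218 + 230) = (-173/2 - 199840) + (-121*218 + 230) = -399853/2 + (-26378 + 230) = -399853/2 - 26148 = -452149/2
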